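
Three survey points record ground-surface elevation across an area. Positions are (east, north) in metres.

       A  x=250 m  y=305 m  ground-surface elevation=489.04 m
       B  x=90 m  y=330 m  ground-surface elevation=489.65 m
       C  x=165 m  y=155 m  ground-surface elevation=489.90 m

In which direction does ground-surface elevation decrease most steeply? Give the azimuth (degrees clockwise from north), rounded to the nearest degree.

053°

Differences from A: to B (Δx, Δy, Δh) = (-160, 25, +0.61); to C = (-85, -150, +0.86).
Solve a·Δx + b·Δy = Δz: det = (-160)·(-150) − (-85)·25 = 26125.
∂z/∂x = [(+0.61)·(-150) − (+0.86)·25] / 26125 = -0.004325
∂z/∂y = [(-160)·(+0.86) − (-85)·(+0.61)] / 26125 = -0.003282
Steepest decrease is along −∇f: components (+0.004325 E, +0.003282 N).
Azimuth = atan2(+0.004325, +0.003282) = 52.8° ≈ 053°.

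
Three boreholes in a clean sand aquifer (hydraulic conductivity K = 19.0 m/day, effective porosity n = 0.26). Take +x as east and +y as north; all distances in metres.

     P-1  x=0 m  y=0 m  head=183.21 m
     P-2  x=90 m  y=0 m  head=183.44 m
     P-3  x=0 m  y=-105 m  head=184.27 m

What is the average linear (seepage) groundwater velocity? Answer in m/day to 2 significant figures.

∂h/∂x = (183.44 − 183.21) / (90 − 0) = +0.002556
∂h/∂y = (184.27 − 183.21) / (-105 − 0) = -0.01010
|∇h| = √(0.002556² + -0.01010²) = 0.01042
Seepage velocity v = K·i/n = 19.0 × 0.01042 / 0.26 = 0.7615 m/day.

0.76 m/day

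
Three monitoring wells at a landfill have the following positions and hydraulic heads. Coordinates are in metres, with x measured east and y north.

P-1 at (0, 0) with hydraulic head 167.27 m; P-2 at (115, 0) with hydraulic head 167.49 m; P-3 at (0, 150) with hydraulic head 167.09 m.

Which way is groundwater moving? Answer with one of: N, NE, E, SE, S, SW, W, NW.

∂h/∂x = (167.49 − 167.27) / (115 − 0) = +0.001913
∂h/∂y = (167.09 − 167.27) / (150 − 0) = -0.001200
Flow = −∇h = (-0.001913 east, +0.001200 north), which points northwest.

NW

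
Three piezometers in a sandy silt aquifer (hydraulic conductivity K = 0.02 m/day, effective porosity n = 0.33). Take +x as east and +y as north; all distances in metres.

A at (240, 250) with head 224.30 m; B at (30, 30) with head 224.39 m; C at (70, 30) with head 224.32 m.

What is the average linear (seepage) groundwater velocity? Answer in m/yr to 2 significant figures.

0.048 m/yr

With h = a·x + b·y + c and A as origin, the differences give:
  (-210)·a + (-220)·b = +0.09
  (-170)·a + (-220)·b = +0.02
Eliminate b (×(-220) and ×(-220), subtract): 8800·a = -15.400 → a = ∂h/∂x = -0.001750
Back-substitute: b = ∂h/∂y = +0.001261.
|∇h| = √(-0.001750² + 0.001261²) = 0.002157
Seepage velocity v = K·i/n = 0.02 × 0.002157 / 0.33 = 0.0001307 m/day = 0.04774 m/yr.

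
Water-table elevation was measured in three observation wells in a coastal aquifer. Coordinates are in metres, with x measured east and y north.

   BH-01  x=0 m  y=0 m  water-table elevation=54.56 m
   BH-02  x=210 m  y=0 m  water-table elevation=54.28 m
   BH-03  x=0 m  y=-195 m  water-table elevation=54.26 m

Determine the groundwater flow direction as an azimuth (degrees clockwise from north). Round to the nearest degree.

139°

∂h/∂x = (54.28 − 54.56) / (210 − 0) = -0.001333
∂h/∂y = (54.26 − 54.56) / (-195 − 0) = +0.001538
Flow direction (−∇h) has components (+0.001333 E, -0.001538 N).
Azimuth = atan2(E, N) = atan2(+0.001333, -0.001538) = 139.1° ≈ 139°.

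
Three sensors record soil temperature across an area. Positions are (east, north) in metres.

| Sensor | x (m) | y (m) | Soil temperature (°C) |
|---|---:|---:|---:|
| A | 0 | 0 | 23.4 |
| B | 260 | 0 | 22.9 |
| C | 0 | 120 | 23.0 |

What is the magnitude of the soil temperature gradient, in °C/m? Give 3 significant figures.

0.00385 °C/m

∂T/∂x = (22.9 − 23.4) / (260 − 0) = -0.001923
∂T/∂y = (23.0 − 23.4) / (120 − 0) = -0.003333
|∇f| = √(-0.001923² + -0.003333²) = 0.003848 °C/m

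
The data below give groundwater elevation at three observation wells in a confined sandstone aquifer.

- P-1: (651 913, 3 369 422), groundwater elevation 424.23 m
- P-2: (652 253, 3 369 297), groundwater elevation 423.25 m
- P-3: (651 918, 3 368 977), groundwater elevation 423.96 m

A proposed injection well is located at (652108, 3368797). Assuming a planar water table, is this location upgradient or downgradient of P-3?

downgradient

Differences from P-1: to P-2 (Δx, Δy, Δh) = (340, -125, -0.98); to P-3 = (5, -445, -0.27).
Solve a·Δx + b·Δy = Δh: det = 340·(-445) − 5·(-125) = -150675.
∂h/∂x = [(-0.98)·(-445) − (-0.27)·(-125)] / -150675 = -0.002670
∂h/∂y = [340·(-0.27) − 5·(-0.98)] / -150675 = +0.0005767
Head at (652108, 3368797) = 424.23 + (-0.002670)·(195) + (+0.0005767)·(-625) = 423.35 m.
That is lower than the 423.96 m at P-3, so the point is downgradient.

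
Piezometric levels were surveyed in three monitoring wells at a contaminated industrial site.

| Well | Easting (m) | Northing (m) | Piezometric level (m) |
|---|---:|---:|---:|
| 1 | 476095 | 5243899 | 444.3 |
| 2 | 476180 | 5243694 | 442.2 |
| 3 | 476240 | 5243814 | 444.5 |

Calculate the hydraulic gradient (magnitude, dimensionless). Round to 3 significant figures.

Three-point gradient (reference 1): Δ to 2 = (85, -205, -2.1), Δ to 3 = (145, -85, +0.2).
∂h/∂x = +0.009756, ∂h/∂y = +0.01429 (det = 22500).
|∇h| = √(0.009756² + 0.01429²) = 0.0173

0.0173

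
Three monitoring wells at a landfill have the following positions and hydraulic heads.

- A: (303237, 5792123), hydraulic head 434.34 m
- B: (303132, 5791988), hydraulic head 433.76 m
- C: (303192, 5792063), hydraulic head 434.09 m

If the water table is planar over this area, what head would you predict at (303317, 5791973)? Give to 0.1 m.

434.6 m

Taking A as reference: B−A = (-105, -135, -0.58); C−A = (-45, -60, -0.25).
Determinant of the coordinate differences = (-105)·(-60) − (-45)·(-135) = 225.
∂h/∂x = [(-0.58)·(-60) − (-0.25)·(-135)] / 225 = +0.004667
∂h/∂y = [(-105)·(-0.25) − (-45)·(-0.58)] / 225 = +0.0006667
h(303317, 5791973) = 434.34 + (+0.004667)·(80) + (+0.0006667)·(-150) = 434.34 +0.373 -0.100 = 434.613 m.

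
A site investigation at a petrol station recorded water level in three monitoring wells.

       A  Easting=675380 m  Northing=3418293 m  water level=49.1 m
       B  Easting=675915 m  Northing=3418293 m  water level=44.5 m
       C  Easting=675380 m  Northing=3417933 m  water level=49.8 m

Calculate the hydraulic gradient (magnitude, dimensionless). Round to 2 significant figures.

∂h/∂x = (44.5 − 49.1) / (675915 − 675380) = -0.008598
∂h/∂y = (49.8 − 49.1) / (3417933 − 3418293) = -0.001944
|∇h| = √(-0.008598² + -0.001944²) = 0.008815

0.0088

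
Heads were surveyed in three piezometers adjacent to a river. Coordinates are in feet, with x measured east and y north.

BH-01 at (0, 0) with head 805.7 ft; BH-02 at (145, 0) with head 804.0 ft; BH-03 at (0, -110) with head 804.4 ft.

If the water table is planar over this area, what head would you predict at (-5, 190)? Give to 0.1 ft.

∂h/∂x = (804.0 − 805.7) / (145 − 0) = -0.01172
∂h/∂y = (804.4 − 805.7) / (-110 − 0) = +0.01182
h(-5, 190) = 805.7 + (-0.01172)·(-5) + (+0.01182)·(190) = 805.7 +0.059 +2.245 = 808.004 ft.

808.0 ft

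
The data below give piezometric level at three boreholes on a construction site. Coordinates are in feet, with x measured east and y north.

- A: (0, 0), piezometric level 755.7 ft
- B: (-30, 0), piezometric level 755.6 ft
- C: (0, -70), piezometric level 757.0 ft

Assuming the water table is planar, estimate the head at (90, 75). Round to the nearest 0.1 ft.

754.6 ft

∂h/∂x = (755.6 − 755.7) / (-30 − 0) = +0.003333
∂h/∂y = (757.0 − 755.7) / (-70 − 0) = -0.01857
h(90, 75) = 755.7 + (+0.003333)·(90) + (-0.01857)·(75) = 755.7 +0.300 -1.393 = 754.607 ft.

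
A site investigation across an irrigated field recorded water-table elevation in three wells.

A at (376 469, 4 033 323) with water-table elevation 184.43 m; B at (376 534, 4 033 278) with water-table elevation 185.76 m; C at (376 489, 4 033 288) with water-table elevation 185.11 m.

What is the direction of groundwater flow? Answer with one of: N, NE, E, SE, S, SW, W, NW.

NW

With h = a·x + b·y + c and A as origin, the differences give:
  65·a + (-45)·b = +1.33
  20·a + (-35)·b = +0.68
Eliminate b (×(-35) and ×(-45), subtract): -1375·a = -15.950 → a = ∂h/∂x = +0.01160
Back-substitute: b = ∂h/∂y = -0.01280.
Flow = −∇h = (-0.01160 east, +0.01280 north), which points northwest.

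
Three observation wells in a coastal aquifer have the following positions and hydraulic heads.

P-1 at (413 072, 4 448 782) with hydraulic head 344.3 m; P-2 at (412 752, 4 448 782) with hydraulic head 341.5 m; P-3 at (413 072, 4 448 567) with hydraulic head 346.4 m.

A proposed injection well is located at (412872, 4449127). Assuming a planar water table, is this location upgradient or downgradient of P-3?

∂h/∂x = (341.5 − 344.3) / (412752 − 413072) = +0.008750
∂h/∂y = (346.4 − 344.3) / (4448567 − 4448782) = -0.009767
Head at (412872, 4449127) = 344.3 + (+0.008750)·(-200) + (-0.009767)·(345) = 339.18 m.
That is lower than the 346.4 m at P-3, so the point is downgradient.

downgradient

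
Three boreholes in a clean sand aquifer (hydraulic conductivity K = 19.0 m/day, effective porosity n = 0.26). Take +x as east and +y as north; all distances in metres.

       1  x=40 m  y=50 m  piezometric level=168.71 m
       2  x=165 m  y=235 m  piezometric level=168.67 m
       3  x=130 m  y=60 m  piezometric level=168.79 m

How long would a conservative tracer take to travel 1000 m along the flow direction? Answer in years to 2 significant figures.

With h = a·x + b·y + c and 1 as origin, the differences give:
  125·a + 185·b = -0.04
  90·a + 10·b = +0.08
Eliminate b (×10 and ×185, subtract): -15400·a = -15.200 → a = ∂h/∂x = +0.0009870
Back-substitute: b = ∂h/∂y = -0.0008831.
|∇h| = √(0.0009870² + -0.0008831²) = 0.001324
Seepage velocity v = K·i/n = 19.0 × 0.001324 / 0.26 = 0.09675 m/day.
t = 1000 / 0.09675 = 1.034e+04 days = 28.3 years.

28 years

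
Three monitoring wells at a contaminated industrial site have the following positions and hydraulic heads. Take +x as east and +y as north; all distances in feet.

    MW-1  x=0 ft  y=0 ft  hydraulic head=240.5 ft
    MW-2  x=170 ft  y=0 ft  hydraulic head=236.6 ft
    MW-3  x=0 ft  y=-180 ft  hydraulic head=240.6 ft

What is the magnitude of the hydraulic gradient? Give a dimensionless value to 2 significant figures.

∂h/∂x = (236.6 − 240.5) / (170 − 0) = -0.02294
∂h/∂y = (240.6 − 240.5) / (-180 − 0) = -0.0005556
|∇h| = √(-0.02294² + -0.0005556²) = 0.02295

0.023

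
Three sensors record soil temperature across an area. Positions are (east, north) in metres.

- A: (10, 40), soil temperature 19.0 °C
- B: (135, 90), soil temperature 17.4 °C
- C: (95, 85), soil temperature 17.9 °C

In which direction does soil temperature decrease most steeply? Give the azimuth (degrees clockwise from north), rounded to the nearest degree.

Differences from A: to B (Δx, Δy, Δh) = (125, 50, -1.6); to C = (85, 45, -1.1).
Determinant of the coordinate differences = 125·45 − 85·50 = 1375.
∂T/∂x = [(-1.6)·45 − (-1.1)·50] / 1375 = -0.01236
∂T/∂y = [125·(-1.1) − 85·(-1.6)] / 1375 = -0.001091
Steepest decrease is along −∇f: components (+0.01236 E, +0.001091 N).
Azimuth = atan2(+0.01236, +0.001091) = 85.0° ≈ 085°.

085°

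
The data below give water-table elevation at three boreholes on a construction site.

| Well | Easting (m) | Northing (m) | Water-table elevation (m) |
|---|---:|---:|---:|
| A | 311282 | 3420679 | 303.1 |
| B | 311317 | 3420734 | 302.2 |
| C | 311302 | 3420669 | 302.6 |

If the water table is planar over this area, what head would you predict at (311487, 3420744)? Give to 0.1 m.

Taking A as reference: B−A = (35, 55, -0.9); C−A = (20, -10, -0.5).
Solve a·Δx + b·Δy = Δh: det = 35·(-10) − 20·55 = -1450.
∂h/∂x = [(-0.9)·(-10) − (-0.5)·55] / -1450 = -0.02517
∂h/∂y = [35·(-0.5) − 20·(-0.9)] / -1450 = -0.0003448
h(311487, 3420744) = 303.1 + (-0.02517)·(205) + (-0.0003448)·(65) = 303.1 -5.160 -0.022 = 297.917 m.

297.9 m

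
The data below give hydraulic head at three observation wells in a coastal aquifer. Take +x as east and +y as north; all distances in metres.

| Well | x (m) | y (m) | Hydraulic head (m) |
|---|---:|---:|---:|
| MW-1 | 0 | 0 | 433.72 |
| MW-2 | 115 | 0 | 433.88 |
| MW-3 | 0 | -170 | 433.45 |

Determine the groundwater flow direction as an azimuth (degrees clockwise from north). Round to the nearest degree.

221°

∂h/∂x = (433.88 − 433.72) / (115 − 0) = +0.001391
∂h/∂y = (433.45 − 433.72) / (-170 − 0) = +0.001588
Flow direction (−∇h) has components (-0.001391 E, -0.001588 N).
Azimuth = atan2(E, N) = atan2(-0.001391, -0.001588) = 221.2° ≈ 221°.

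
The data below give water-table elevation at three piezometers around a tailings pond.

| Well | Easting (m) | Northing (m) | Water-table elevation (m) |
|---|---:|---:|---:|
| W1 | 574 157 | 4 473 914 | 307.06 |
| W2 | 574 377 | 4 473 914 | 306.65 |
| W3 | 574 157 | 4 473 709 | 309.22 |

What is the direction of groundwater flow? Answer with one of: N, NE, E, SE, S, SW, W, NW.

∂h/∂x = (306.65 − 307.06) / (574377 − 574157) = -0.001864
∂h/∂y = (309.22 − 307.06) / (4473709 − 4473914) = -0.01054
Flow = −∇h = (+0.001864 east, +0.01054 north), which points north.

N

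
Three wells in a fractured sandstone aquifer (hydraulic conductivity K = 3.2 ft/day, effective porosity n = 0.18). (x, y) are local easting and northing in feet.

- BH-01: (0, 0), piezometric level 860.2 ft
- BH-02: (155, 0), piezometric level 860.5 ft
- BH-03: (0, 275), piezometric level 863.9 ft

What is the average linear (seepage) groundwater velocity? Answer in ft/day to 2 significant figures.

∂h/∂x = (860.5 − 860.2) / (155 − 0) = +0.001935
∂h/∂y = (863.9 − 860.2) / (275 − 0) = +0.01345
|∇h| = √(0.001935² + 0.01345²) = 0.01359
Seepage velocity v = K·i/n = 3.2 × 0.01359 / 0.18 = 0.2416 ft/day.

0.24 ft/day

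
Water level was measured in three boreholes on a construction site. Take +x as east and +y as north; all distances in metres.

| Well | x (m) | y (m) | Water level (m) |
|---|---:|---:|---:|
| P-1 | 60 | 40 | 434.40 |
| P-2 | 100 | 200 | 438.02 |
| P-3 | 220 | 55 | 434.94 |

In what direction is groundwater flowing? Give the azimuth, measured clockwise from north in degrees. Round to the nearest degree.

183°

Differences from P-1: to P-2 (Δx, Δy, Δh) = (40, 160, +3.62); to P-3 = (160, 15, +0.54).
Determinant of the coordinate differences = 40·15 − 160·160 = -25000.
∂h/∂x = [(+3.62)·15 − (+0.54)·160] / -25000 = +0.001284
∂h/∂y = [40·(+0.54) − 160·(+3.62)] / -25000 = +0.02230
Flow direction (−∇h) has components (-0.001284 E, -0.02230 N).
Azimuth = atan2(E, N) = atan2(-0.001284, -0.02230) = 183.3° ≈ 183°.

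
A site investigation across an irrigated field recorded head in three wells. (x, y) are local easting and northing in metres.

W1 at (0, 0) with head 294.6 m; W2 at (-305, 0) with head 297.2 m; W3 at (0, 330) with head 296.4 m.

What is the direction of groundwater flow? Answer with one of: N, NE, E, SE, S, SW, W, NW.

∂h/∂x = (297.2 − 294.6) / (-305 − 0) = -0.008525
∂h/∂y = (296.4 − 294.6) / (330 − 0) = +0.005455
Flow = −∇h = (+0.008525 east, -0.005455 north), which points southeast.

SE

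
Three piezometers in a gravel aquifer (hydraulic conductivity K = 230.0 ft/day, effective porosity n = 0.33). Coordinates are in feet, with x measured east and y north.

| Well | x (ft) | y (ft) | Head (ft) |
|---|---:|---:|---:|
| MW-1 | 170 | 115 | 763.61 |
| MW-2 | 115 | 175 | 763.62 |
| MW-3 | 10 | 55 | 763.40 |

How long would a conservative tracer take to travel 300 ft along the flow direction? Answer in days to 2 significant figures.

Differences from MW-1: to MW-2 (Δx, Δy, Δh) = (-55, 60, +0.01); to MW-3 = (-160, -60, -0.21).
Solve a·Δx + b·Δy = Δh: det = (-55)·(-60) − (-160)·60 = 12900.
∂h/∂x = [(+0.01)·(-60) − (-0.21)·60] / 12900 = +0.0009302
∂h/∂y = [(-55)·(-0.21) − (-160)·(+0.01)] / 12900 = +0.001019
|∇h| = √(0.0009302² + 0.001019²) = 0.00138
Seepage velocity v = K·i/n = 230.0 × 0.00138 / 0.33 = 0.9618 ft/day.
t = 300 / 0.9618 = 311.9 days.

310 days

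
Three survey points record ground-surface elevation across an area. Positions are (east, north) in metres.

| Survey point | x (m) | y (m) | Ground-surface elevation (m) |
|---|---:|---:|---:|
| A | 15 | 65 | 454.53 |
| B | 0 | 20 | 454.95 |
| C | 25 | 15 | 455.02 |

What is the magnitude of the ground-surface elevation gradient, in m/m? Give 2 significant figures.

Three-point gradient (reference A): Δ to B = (-15, -45, +0.42), Δ to C = (10, -50, +0.49).
∂z/∂x = +0.0008750, ∂z/∂y = -0.009625 (det = 1200).
|∇f| = √(0.0008750² + -0.009625²) = 0.009665 m/m

0.0097 m/m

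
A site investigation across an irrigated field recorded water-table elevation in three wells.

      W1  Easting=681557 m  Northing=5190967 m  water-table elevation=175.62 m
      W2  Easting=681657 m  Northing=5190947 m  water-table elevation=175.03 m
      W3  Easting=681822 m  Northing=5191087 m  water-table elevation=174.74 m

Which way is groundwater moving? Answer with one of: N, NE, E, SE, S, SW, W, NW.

With h = a·x + b·y + c and W1 as origin, the differences give:
  100·a + (-20)·b = -0.59
  265·a + 120·b = -0.88
Eliminate b (×120 and ×(-20), subtract): 17300·a = -88.400 → a = ∂h/∂x = -0.005110
Back-substitute: b = ∂h/∂y = +0.003951.
Flow = −∇h = (+0.005110 east, -0.003951 north), which points southeast.

SE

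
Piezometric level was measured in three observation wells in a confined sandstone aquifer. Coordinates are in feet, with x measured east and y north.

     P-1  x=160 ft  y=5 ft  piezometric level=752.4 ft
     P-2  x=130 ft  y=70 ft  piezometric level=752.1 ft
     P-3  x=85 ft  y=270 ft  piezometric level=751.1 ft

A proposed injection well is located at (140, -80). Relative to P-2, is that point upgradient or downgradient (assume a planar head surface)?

upgradient

Differences from P-1: to P-2 (Δx, Δy, Δh) = (-30, 65, -0.3); to P-3 = (-75, 265, -1.3).
Determinant of the coordinate differences = (-30)·265 − (-75)·65 = -3075.
∂h/∂x = [(-0.3)·265 − (-1.3)·65] / -3075 = -0.001626
∂h/∂y = [(-30)·(-1.3) − (-75)·(-0.3)] / -3075 = -0.005366
Head at (140, -80) = 752.4 + (-0.001626)·(-20) + (-0.005366)·(-85) = 752.89 ft.
That is higher than the 752.1 ft at P-2, so the point is upgradient.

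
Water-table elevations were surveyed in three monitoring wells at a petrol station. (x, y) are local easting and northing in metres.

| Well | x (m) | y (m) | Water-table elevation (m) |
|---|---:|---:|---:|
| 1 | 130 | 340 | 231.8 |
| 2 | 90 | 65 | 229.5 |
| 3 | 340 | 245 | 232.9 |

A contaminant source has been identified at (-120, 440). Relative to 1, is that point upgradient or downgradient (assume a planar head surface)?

Differences from 1: to 2 (Δx, Δy, Δh) = (-40, -275, -2.3); to 3 = (210, -95, +1.1).
Solve a·Δx + b·Δy = Δh: det = (-40)·(-95) − 210·(-275) = 61550.
∂h/∂x = [(-2.3)·(-95) − (+1.1)·(-275)] / 61550 = +0.008465
∂h/∂y = [(-40)·(+1.1) − 210·(-2.3)] / 61550 = +0.007132
Head at (-120, 440) = 231.8 + (+0.008465)·(-250) + (+0.007132)·(100) = 230.40 m.
That is lower than the 231.8 m at 1, so the point is downgradient.

downgradient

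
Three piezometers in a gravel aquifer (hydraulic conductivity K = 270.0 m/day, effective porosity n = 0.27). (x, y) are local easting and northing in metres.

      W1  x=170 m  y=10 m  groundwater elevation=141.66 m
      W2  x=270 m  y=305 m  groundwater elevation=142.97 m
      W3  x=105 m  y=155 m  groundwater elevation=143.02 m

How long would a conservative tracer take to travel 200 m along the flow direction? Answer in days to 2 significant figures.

With h = a·x + b·y + c and W1 as origin, the differences give:
  100·a + 295·b = +1.31
  (-65)·a + 145·b = +1.36
Eliminate b (×145 and ×295, subtract): 33675·a = -211.250 → a = ∂h/∂x = -0.006273
Back-substitute: b = ∂h/∂y = +0.006567.
|∇h| = √(-0.006273² + 0.006567²) = 0.009082
Seepage velocity v = K·i/n = 270.0 × 0.009082 / 0.27 = 9.082 m/day.
t = 200 / 9.082 = 22.02 days.

22 days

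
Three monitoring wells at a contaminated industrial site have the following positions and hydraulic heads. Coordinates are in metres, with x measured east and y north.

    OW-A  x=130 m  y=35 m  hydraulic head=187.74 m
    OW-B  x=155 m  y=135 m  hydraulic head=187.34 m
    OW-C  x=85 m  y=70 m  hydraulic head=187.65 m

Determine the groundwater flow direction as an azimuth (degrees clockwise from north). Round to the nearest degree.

014°

Three-point gradient (reference OW-A): Δ to OW-B = (25, 100, -0.40), Δ to OW-C = (-45, 35, -0.09).
∂h/∂x = -0.0009302, ∂h/∂y = -0.003767 (det = 5375).
Flow direction (−∇h) has components (+0.0009302 E, +0.003767 N).
Azimuth = atan2(E, N) = atan2(+0.0009302, +0.003767) = 13.9° ≈ 014°.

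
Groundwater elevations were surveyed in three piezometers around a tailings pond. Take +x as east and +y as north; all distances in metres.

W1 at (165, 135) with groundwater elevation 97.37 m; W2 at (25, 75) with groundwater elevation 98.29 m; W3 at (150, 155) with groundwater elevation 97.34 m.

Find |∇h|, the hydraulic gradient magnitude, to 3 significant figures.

Taking W1 as reference: W2−W1 = (-140, -60, +0.92); W3−W1 = (-15, 20, -0.03).
Solve a·Δx + b·Δy = Δh: det = (-140)·20 − (-15)·(-60) = -3700.
∂h/∂x = [(+0.92)·20 − (-0.03)·(-60)] / -3700 = -0.004486
∂h/∂y = [(-140)·(-0.03) − (-15)·(+0.92)] / -3700 = -0.004865
|∇h| = √(-0.004486² + -0.004865²) = 0.006618

0.00662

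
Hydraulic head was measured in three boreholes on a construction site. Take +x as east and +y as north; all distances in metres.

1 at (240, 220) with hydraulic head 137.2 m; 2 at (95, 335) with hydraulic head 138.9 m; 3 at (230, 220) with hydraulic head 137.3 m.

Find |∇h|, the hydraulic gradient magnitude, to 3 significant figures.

Taking 1 as reference: 2−1 = (-145, 115, +1.7); 3−1 = (-10, 0, +0.1).
Solve a·Δx + b·Δy = Δh: det = (-145)·0 − (-10)·115 = 1150.
∂h/∂x = [(+1.7)·0 − (+0.1)·115] / 1150 = -0.01000
∂h/∂y = [(-145)·(+0.1) − (-10)·(+1.7)] / 1150 = +0.002174
|∇h| = √(-0.01000² + 0.002174²) = 0.01023

0.0102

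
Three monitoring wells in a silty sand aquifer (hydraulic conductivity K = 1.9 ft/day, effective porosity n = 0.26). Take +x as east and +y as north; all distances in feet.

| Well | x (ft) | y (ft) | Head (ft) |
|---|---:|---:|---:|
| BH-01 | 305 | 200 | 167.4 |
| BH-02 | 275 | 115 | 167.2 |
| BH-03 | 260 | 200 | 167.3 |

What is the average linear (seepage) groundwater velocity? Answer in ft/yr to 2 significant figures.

7.3 ft/yr

Taking BH-01 as reference: BH-02−BH-01 = (-30, -85, -0.2); BH-03−BH-01 = (-45, 0, -0.1).
Determinant of the coordinate differences = (-30)·0 − (-45)·(-85) = -3825.
∂h/∂x = [(-0.2)·0 − (-0.1)·(-85)] / -3825 = +0.002222
∂h/∂y = [(-30)·(-0.1) − (-45)·(-0.2)] / -3825 = +0.001569
|∇h| = √(0.002222² + 0.001569²) = 0.00272
Seepage velocity v = K·i/n = 1.9 × 0.00272 / 0.26 = 0.01988 ft/day = 7.261 ft/yr.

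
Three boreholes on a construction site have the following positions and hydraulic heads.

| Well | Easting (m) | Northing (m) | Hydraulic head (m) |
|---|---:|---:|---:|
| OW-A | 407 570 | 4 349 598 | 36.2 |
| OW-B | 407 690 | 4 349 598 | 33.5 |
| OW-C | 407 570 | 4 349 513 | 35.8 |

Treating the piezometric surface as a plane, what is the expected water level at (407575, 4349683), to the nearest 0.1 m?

∂h/∂x = (33.5 − 36.2) / (407690 − 407570) = -0.02250
∂h/∂y = (35.8 − 36.2) / (4349513 − 4349598) = +0.004706
h(407575, 4349683) = 36.2 + (-0.02250)·(5) + (+0.004706)·(85) = 36.2 -0.113 +0.400 = 36.487 m.

36.5 m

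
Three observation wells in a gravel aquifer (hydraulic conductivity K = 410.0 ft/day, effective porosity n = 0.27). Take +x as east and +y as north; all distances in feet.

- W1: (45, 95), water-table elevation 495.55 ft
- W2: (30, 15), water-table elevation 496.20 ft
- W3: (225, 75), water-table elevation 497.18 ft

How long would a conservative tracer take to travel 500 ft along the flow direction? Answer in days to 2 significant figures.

26 days

Differences from W1: to W2 (Δx, Δy, Δh) = (-15, -80, +0.65); to W3 = (180, -20, +1.63).
Determinant of the coordinate differences = (-15)·(-20) − 180·(-80) = 14700.
∂h/∂x = [(+0.65)·(-20) − (+1.63)·(-80)] / 14700 = +0.007986
∂h/∂y = [(-15)·(+1.63) − 180·(+0.65)] / 14700 = -0.009622
|∇h| = √(0.007986² + -0.009622²) = 0.0125
Seepage velocity v = K·i/n = 410.0 × 0.0125 / 0.27 = 18.98 ft/day.
t = 500 / 18.98 = 26.34 days.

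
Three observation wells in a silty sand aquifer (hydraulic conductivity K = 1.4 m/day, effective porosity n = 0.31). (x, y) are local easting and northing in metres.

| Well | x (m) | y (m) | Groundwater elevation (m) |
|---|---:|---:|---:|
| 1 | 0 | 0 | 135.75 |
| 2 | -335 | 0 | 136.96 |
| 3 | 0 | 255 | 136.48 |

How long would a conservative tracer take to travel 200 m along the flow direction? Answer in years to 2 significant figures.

∂h/∂x = (136.96 − 135.75) / (-335 − 0) = -0.003612
∂h/∂y = (136.48 − 135.75) / (255 − 0) = +0.002863
|∇h| = √(-0.003612² + 0.002863²) = 0.004609
Seepage velocity v = K·i/n = 1.4 × 0.004609 / 0.31 = 0.02081 m/day.
t = 200 / 0.02081 = 9611 days = 26.3 years.

26 years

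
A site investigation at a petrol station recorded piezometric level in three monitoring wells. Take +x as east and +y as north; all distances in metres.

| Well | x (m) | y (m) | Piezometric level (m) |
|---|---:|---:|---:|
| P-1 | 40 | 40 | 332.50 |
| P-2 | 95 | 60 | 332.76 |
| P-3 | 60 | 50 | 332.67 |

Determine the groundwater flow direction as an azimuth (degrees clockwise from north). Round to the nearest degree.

169°

Differences from P-1: to P-2 (Δx, Δy, Δh) = (55, 20, +0.26); to P-3 = (20, 10, +0.17).
Determinant of the coordinate differences = 55·10 − 20·20 = 150.
∂h/∂x = [(+0.26)·10 − (+0.17)·20] / 150 = -0.005333
∂h/∂y = [55·(+0.17) − 20·(+0.26)] / 150 = +0.02767
Flow direction (−∇h) has components (+0.005333 E, -0.02767 N).
Azimuth = atan2(E, N) = atan2(+0.005333, -0.02767) = 169.1° ≈ 169°.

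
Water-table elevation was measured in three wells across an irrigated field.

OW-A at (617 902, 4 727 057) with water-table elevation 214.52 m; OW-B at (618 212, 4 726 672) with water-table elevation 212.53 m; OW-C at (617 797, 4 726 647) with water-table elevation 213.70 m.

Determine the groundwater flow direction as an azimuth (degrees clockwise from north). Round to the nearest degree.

133°

With h = a·x + b·y + c and OW-A as origin, the differences give:
  310·a + (-385)·b = -1.99
  (-105)·a + (-410)·b = -0.82
Eliminate b (×(-410) and ×(-385), subtract): -167525·a = 500.200 → a = ∂h/∂x = -0.002986
Back-substitute: b = ∂h/∂y = +0.002765.
Flow direction (−∇h) has components (+0.002986 E, -0.002765 N).
Azimuth = atan2(E, N) = atan2(+0.002986, -0.002765) = 132.8° ≈ 133°.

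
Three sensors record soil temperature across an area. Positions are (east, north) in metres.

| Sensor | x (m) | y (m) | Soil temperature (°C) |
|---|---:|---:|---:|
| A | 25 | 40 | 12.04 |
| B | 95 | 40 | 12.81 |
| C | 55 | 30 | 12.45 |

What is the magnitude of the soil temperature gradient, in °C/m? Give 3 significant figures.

0.0136 °C/m

Taking A as reference: B−A = (70, 0, +0.77); C−A = (30, -10, +0.41).
Solve a·Δx + b·Δy = ΔT: det = 70·(-10) − 30·0 = -700.
∂T/∂x = [(+0.77)·(-10) − (+0.41)·0] / -700 = +0.01100
∂T/∂y = [70·(+0.41) − 30·(+0.77)] / -700 = -0.008000
|∇f| = √(0.01100² + -0.008000²) = 0.0136 °C/m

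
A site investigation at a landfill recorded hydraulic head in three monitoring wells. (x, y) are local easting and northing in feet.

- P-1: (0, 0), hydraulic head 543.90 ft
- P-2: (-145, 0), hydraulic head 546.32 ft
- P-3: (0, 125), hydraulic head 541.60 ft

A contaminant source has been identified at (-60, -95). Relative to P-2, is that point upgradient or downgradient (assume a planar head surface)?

upgradient

∂h/∂x = (546.32 − 543.90) / (-145 − 0) = -0.01669
∂h/∂y = (541.60 − 543.90) / (125 − 0) = -0.01840
Head at (-60, -95) = 543.90 + (-0.01669)·(-60) + (-0.01840)·(-95) = 546.65 ft.
That is higher than the 546.32 ft at P-2, so the point is upgradient.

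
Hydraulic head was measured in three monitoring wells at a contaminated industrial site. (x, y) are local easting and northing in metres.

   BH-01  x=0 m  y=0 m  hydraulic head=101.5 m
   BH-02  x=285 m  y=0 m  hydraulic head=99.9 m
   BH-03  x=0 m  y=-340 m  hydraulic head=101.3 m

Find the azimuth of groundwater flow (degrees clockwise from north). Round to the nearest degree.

096°

∂h/∂x = (99.9 − 101.5) / (285 − 0) = -0.005614
∂h/∂y = (101.3 − 101.5) / (-340 − 0) = +0.0005882
Flow direction (−∇h) has components (+0.005614 E, -0.0005882 N).
Azimuth = atan2(E, N) = atan2(+0.005614, -0.0005882) = 96.0° ≈ 096°.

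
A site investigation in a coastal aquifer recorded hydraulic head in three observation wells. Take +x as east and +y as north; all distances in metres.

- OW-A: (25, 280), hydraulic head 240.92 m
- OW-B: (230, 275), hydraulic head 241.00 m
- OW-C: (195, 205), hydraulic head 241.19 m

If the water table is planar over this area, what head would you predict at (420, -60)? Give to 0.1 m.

242.0 m

Differences from OW-A: to OW-B (Δx, Δy, Δh) = (205, -5, +0.08); to OW-C = (170, -75, +0.27).
Determinant of the coordinate differences = 205·(-75) − 170·(-5) = -14525.
∂h/∂x = [(+0.08)·(-75) − (+0.27)·(-5)] / -14525 = +0.0003201
∂h/∂y = [205·(+0.27) − 170·(+0.08)] / -14525 = -0.002874
h(420, -60) = 240.92 + (+0.0003201)·(395) + (-0.002874)·(-340) = 240.92 +0.126 +0.977 = 242.024 m.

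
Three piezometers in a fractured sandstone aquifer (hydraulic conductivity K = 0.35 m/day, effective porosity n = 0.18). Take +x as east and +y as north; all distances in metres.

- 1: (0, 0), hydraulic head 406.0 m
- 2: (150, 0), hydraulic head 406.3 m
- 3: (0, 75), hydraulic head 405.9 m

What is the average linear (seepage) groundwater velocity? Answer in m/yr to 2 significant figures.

∂h/∂x = (406.3 − 406.0) / (150 − 0) = +0.002000
∂h/∂y = (405.9 − 406.0) / (75 − 0) = -0.001333
|∇h| = √(0.002000² + -0.001333²) = 0.002404
Seepage velocity v = K·i/n = 0.35 × 0.002404 / 0.18 = 0.004674 m/day = 1.707 m/yr.

1.7 m/yr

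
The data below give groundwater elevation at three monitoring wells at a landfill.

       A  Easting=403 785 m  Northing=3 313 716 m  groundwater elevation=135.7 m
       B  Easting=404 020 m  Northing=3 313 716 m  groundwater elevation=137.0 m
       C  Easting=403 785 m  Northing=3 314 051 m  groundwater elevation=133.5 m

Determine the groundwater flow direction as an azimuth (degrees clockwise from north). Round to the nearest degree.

∂h/∂x = (137.0 − 135.7) / (404020 − 403785) = +0.005532
∂h/∂y = (133.5 − 135.7) / (3314051 − 3313716) = -0.006567
Flow direction (−∇h) has components (-0.005532 E, +0.006567 N).
Azimuth = atan2(E, N) = atan2(-0.005532, +0.006567) = 319.9° ≈ 320°.

320°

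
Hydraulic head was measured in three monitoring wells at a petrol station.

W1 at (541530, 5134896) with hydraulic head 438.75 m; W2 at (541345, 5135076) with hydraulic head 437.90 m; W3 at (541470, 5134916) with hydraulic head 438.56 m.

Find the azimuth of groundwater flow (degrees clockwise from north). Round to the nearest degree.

313°

Taking W1 as reference: W2−W1 = (-185, 180, -0.85); W3−W1 = (-60, 20, -0.19).
Solve a·Δx + b·Δy = Δh: det = (-185)·20 − (-60)·180 = 7100.
∂h/∂x = [(-0.85)·20 − (-0.19)·180] / 7100 = +0.002423
∂h/∂y = [(-185)·(-0.19) − (-60)·(-0.85)] / 7100 = -0.002232
Flow direction (−∇h) has components (-0.002423 E, +0.002232 N).
Azimuth = atan2(E, N) = atan2(-0.002423, +0.002232) = 312.7° ≈ 313°.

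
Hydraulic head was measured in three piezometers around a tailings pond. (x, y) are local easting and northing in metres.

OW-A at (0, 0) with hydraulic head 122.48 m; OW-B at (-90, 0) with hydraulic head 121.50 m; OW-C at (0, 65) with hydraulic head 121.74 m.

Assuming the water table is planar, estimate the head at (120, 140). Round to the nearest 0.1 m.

122.2 m

∂h/∂x = (121.50 − 122.48) / (-90 − 0) = +0.01089
∂h/∂y = (121.74 − 122.48) / (65 − 0) = -0.01138
h(120, 140) = 122.48 + (+0.01089)·(120) + (-0.01138)·(140) = 122.48 +1.307 -1.594 = 122.193 m.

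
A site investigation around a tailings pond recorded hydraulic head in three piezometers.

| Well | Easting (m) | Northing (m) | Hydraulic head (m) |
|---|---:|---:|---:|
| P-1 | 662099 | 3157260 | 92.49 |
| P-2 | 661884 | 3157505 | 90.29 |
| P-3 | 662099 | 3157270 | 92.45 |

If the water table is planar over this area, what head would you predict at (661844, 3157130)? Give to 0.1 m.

Taking P-1 as reference: P-2−P-1 = (-215, 245, -2.20); P-3−P-1 = (0, 10, -0.04).
Solve a·Δx + b·Δy = Δh: det = (-215)·10 − 0·245 = -2150.
∂h/∂x = [(-2.20)·10 − (-0.04)·245] / -2150 = +0.005674
∂h/∂y = [(-215)·(-0.04) − 0·(-2.20)] / -2150 = -0.004000
h(661844, 3157130) = 92.49 + (+0.005674)·(-255) + (-0.004000)·(-130) = 92.49 -1.447 +0.520 = 91.563 m.

91.6 m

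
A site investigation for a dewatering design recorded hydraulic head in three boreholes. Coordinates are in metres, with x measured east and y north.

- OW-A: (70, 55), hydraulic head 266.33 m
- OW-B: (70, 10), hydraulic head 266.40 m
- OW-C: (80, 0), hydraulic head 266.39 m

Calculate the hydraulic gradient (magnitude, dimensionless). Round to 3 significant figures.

Differences from OW-A: to OW-B (Δx, Δy, Δh) = (0, -45, +0.07); to OW-C = (10, -55, +0.06).
Determinant of the coordinate differences = 0·(-55) − 10·(-45) = 450.
∂h/∂x = [(+0.07)·(-55) − (+0.06)·(-45)] / 450 = -0.002556
∂h/∂y = [0·(+0.06) − 10·(+0.07)] / 450 = -0.001556
|∇h| = √(-0.002556² + -0.001556²) = 0.002992

0.00299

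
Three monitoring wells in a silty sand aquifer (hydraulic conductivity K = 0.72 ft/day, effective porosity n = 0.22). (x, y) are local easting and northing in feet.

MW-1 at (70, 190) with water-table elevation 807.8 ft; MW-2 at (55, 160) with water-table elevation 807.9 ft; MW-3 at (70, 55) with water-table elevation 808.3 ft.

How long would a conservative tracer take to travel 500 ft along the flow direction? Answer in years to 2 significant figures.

Taking MW-1 as reference: MW-2−MW-1 = (-15, -30, +0.1); MW-3−MW-1 = (0, -135, +0.5).
Solve a·Δx + b·Δy = Δh: det = (-15)·(-135) − 0·(-30) = 2025.
∂h/∂x = [(+0.1)·(-135) − (+0.5)·(-30)] / 2025 = +0.0007407
∂h/∂y = [(-15)·(+0.5) − 0·(+0.1)] / 2025 = -0.003704
|∇h| = √(0.0007407² + -0.003704²) = 0.003777
Seepage velocity v = K·i/n = 0.72 × 0.003777 / 0.22 = 0.01236 ft/day.
t = 500 / 0.01236 = 4.045e+04 days = 111 years.

110 years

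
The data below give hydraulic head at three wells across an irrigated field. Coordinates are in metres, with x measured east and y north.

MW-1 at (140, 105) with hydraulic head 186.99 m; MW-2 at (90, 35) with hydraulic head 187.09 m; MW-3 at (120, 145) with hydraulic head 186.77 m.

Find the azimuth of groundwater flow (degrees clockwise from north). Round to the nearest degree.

319°

Taking MW-1 as reference: MW-2−MW-1 = (-50, -70, +0.10); MW-3−MW-1 = (-20, 40, -0.22).
Solve a·Δx + b·Δy = Δh: det = (-50)·40 − (-20)·(-70) = -3400.
∂h/∂x = [(+0.10)·40 − (-0.22)·(-70)] / -3400 = +0.003353
∂h/∂y = [(-50)·(-0.22) − (-20)·(+0.10)] / -3400 = -0.003824
Flow direction (−∇h) has components (-0.003353 E, +0.003824 N).
Azimuth = atan2(E, N) = atan2(-0.003353, +0.003824) = 318.8° ≈ 319°.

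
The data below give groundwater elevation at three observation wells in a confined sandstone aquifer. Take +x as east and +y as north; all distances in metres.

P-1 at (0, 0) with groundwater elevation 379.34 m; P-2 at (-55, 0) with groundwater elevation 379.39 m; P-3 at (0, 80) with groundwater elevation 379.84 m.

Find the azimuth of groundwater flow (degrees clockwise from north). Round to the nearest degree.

∂h/∂x = (379.39 − 379.34) / (-55 − 0) = -0.0009091
∂h/∂y = (379.84 − 379.34) / (80 − 0) = +0.006250
Flow direction (−∇h) has components (+0.0009091 E, -0.006250 N).
Azimuth = atan2(E, N) = atan2(+0.0009091, -0.006250) = 171.7° ≈ 172°.

172°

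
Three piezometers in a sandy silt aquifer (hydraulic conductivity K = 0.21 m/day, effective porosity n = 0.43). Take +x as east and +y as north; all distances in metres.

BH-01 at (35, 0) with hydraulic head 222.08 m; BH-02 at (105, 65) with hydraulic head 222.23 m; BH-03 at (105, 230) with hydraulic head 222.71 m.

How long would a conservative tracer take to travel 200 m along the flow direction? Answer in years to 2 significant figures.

Taking BH-01 as reference: BH-02−BH-01 = (70, 65, +0.15); BH-03−BH-01 = (70, 230, +0.63).
Solve a·Δx + b·Δy = Δh: det = 70·230 − 70·65 = 11550.
∂h/∂x = [(+0.15)·230 − (+0.63)·65] / 11550 = -0.0005584
∂h/∂y = [70·(+0.63) − 70·(+0.15)] / 11550 = +0.002909
|∇h| = √(-0.0005584² + 0.002909²) = 0.002962
Seepage velocity v = K·i/n = 0.21 × 0.002962 / 0.43 = 0.001447 m/day.
t = 200 / 0.001447 = 1.382e+05 days = 378 years.

380 years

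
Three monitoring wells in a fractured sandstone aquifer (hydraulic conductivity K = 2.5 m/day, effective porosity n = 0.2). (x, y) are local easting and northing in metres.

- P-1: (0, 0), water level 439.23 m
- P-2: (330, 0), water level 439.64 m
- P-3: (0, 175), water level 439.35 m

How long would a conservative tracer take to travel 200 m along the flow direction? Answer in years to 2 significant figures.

31 years

∂h/∂x = (439.64 − 439.23) / (330 − 0) = +0.001242
∂h/∂y = (439.35 − 439.23) / (175 − 0) = +0.0006857
|∇h| = √(0.001242² + 0.0006857²) = 0.001419
Seepage velocity v = K·i/n = 2.5 × 0.001419 / 0.2 = 0.01774 m/day.
t = 200 / 0.01774 = 1.127e+04 days = 30.9 years.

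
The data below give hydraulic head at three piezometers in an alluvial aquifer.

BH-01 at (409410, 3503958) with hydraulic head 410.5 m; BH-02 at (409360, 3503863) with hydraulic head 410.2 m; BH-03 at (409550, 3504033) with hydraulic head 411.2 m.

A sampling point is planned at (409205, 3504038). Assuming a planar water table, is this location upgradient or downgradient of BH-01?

With h = a·x + b·y + c and BH-01 as origin, the differences give:
  (-50)·a + (-95)·b = -0.3
  140·a + 75·b = +0.7
Eliminate b (×75 and ×(-95), subtract): 9550·a = 44.00 → a = ∂h/∂x = +0.004607
Back-substitute: b = ∂h/∂y = +0.0007330.
Head at (409205, 3504038) = 410.5 + (+0.004607)·(-205) + (+0.0007330)·(80) = 409.61 m.
That is lower than the 410.5 m at BH-01, so the point is downgradient.

downgradient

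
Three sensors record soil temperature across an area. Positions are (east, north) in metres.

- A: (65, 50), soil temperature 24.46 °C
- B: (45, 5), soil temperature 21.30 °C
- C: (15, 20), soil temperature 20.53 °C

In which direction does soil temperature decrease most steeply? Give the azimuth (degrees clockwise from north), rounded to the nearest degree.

226°

Taking A as reference: B−A = (-20, -45, -3.16); C−A = (-50, -30, -3.93).
Determinant of the coordinate differences = (-20)·(-30) − (-50)·(-45) = -1650.
∂T/∂x = [(-3.16)·(-30) − (-3.93)·(-45)] / -1650 = +0.04973
∂T/∂y = [(-20)·(-3.93) − (-50)·(-3.16)] / -1650 = +0.04812
Steepest decrease is along −∇f: components (-0.04973 E, -0.04812 N).
Azimuth = atan2(-0.04973, -0.04812) = 225.9° ≈ 226°.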